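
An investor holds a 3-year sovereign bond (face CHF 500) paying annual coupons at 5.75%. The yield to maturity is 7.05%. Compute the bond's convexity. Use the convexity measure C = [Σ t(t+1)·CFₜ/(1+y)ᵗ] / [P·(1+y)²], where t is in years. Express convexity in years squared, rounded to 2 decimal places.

With y = 0.0705:
  t   CF        PV=CF/(1+0.0705)^t    t·PV        t(t+1)·PV
  1        28.75        26.8566        26.8566          53.7132
  2        28.75        25.0879        50.1758         150.5275
  3       528.75       431.0130     1,293.0390       5,172.1560
  Σ                    482.9575     1,370.0714       5,376.3966
P = 482.9575.
Convexity = Σ t(t+1)·PV / [P·(1+y)²] = 5,376.3966 / (482.9575 × 1.145970) = 9.71424.

9.71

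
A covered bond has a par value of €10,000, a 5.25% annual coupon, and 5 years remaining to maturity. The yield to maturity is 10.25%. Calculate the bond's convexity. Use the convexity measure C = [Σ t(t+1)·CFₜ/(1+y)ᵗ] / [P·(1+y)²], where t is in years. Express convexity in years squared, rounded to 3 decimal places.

With y = 0.1025:
  t   CF        PV=CF/(1+0.1025)^t    t·PV        t(t+1)·PV
  1       525.00       476.1905       476.1905         952.3810
  2       525.00       431.9188       863.8376       2,591.5128
  3       525.00       391.7631     1,175.2892       4,701.1570
  4       525.00       355.3407     1,421.3627       7,106.8133
  5    10,525.00     6,461.4370    32,307.1850     193,843.1098
  Σ                  8,116.6500    36,243.8650     209,194.9739
P = 8,116.6500.
Convexity = Σ t(t+1)·PV / [P·(1+y)²] = 209,194.9739 / (8,116.6500 × 1.215506) = 21.20397.

21.204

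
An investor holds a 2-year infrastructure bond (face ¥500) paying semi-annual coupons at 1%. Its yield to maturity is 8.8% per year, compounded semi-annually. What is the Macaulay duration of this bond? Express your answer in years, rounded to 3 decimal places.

1.984 years

Periodic yield y = 0.044. Discount each cash flow and weight by its period:
  t   CF        PV=CF/(1+0.044)^t    t·PV
  1         2.50         2.3946         2.3946
  2         2.50         2.2937         4.5874
  3         2.50         2.1970         6.5911
  4       502.50       422.9939     1,691.9755
  Σ                    429.8793     1,705.5487
Price P = Σ PV = 429.8793.
Macaulay duration = Σ(t·PV) / P = 1,705.5487 / 429.8793 = 3.96751 half-year periods.
In years: 3.96751 / 2 = 1.98375 years.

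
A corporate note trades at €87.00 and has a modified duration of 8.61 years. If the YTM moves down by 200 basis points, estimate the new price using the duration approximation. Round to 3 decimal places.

€101.981

Duration approximation: ΔP/P ≈ -D_mod · Δy = -8.61 × (-0.02) = +0.172200.
New price ≈ 87.00 × (1 + 0.172200) = 101.98140.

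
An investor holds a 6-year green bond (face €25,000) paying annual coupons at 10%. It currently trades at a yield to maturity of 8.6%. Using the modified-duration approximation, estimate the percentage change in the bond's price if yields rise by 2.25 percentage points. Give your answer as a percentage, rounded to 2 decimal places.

Periodic yield y = 0.086. Modified duration first:
  t   CF        PV=CF/(1+0.086)^t    t·PV
  1     2,500.00     2,302.0258     2,302.0258
  2     2,500.00     2,119.7291     4,239.4582
  3     2,500.00     1,951.8684     5,855.6052
  4     2,500.00     1,797.3006     7,189.2022
  5     2,500.00     1,654.9729     8,274.8644
  6    27,500.00    16,763.0771   100,578.4626
  Σ                 26,588.9738   128,439.6183
P = 26,588.9738; D_Mac = 4.83056 yrs; D_mod = 4.83056/(1+0.086) = 4.44803 yrs.
ΔP/P ≈ -D_mod · Δy = -4.44803 × (+0.0225) = -0.100081 = -10.0081%.

-10.01%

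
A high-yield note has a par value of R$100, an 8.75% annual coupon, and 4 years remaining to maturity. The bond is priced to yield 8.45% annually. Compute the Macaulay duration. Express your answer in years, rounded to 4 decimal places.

Periodic yield y = 0.0845. Discount each cash flow and weight by its year:
  t   CF        PV=CF/(1+0.0845)^t    t·PV
  1         8.75         8.0682         8.0682
  2         8.75         7.4396        14.8792
  3         8.75         6.8599        20.5798
  4       108.75        78.6160       314.4641
  Σ                    100.9838       357.9913
Price P = Σ PV = 100.9838.
Macaulay duration = Σ(t·PV) / P = 357.9913 / 100.9838 = 3.54504 years.

3.5450 years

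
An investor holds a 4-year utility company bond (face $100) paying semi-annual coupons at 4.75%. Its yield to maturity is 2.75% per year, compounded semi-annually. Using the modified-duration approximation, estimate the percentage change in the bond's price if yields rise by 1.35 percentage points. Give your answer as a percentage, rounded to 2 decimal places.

Periodic yield y = 0.01375. Modified duration first:
  t   CF        PV=CF/(1+0.01375)^t    t·PV
  1        2.375         2.3428         2.3428
  2        2.375         2.3110         4.6220
  3        2.375         2.2797         6.8390
  4        2.375         2.2487         8.9950
  5        2.375         2.2182        11.0912
  6        2.375         2.1882        13.1289
  7        2.375         2.1585        15.1093
  8      102.375        91.7798       734.2382
  Σ                    107.5269       796.3665
P = 107.5269; D_Mac = 7.40621 half-year periods = 3.70310 yrs; D_mod = 3.70310/(1+0.01375) = 3.65288 yrs.
ΔP/P ≈ -D_mod · Δy = -3.65288 × (+0.0135) = -0.049314 = -4.9314%.

-4.93%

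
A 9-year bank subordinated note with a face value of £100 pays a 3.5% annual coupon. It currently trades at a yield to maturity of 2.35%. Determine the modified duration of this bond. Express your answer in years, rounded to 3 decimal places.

7.749 years

Periodic yield y = 0.0235. First find Macaulay duration:
  t   CF        PV=CF/(1+0.0235)^t    t·PV
  1         3.50         3.4196         3.4196
  2         3.50         3.3411         6.6822
  3         3.50         3.2644         9.7932
  4         3.50         3.1895        12.7578
  5         3.50         3.1162        15.5811
  6         3.50         3.0447        18.2681
  7         3.50         2.9748        20.8234
  8         3.50         2.9065        23.2517
  9       103.50        83.9749       755.7745
  Σ                    109.2317       866.3517
P = 109.2317; Macaulay duration = 866.3517 / 109.2317 = 7.93132 years.
Modified duration = D_Mac / (1 + y) = 7.93132 / 1.0235 = 7.74921 years.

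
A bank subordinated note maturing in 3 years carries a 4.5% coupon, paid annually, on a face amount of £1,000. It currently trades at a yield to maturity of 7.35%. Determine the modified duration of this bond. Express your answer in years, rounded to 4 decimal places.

Periodic yield y = 0.0735. First find Macaulay duration:
  t   CF        PV=CF/(1+0.0735)^t    t·PV
  1        45.00        41.9190        41.9190
  2        45.00        39.0489        78.0977
  3     1,045.00       844.7149     2,534.1446
  Σ                    925.6827     2,654.1613
P = 925.6827; Macaulay duration = 2,654.1613 / 925.6827 = 2.86725 years.
Modified duration = D_Mac / (1 + y) = 2.86725 / 1.0735 = 2.67093 years.

2.6709 years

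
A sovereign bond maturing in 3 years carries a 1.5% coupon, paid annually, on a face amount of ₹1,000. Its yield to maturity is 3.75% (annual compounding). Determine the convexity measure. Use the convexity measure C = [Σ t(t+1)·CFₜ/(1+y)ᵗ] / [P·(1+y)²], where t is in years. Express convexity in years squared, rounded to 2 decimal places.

10.92

With y = 0.0375:
  t   CF        PV=CF/(1+0.0375)^t    t·PV        t(t+1)·PV
  1        15.00        14.4578        14.4578          28.9157
  2        15.00        13.9353        27.8705          83.6116
  3     1,015.00       908.8699     2,726.6097      10,906.4389
  Σ                    937.2630     2,768.9381      11,018.9662
P = 937.2630.
Convexity = Σ t(t+1)·PV / [P·(1+y)²] = 11,018.9662 / (937.2630 × 1.076406) = 10.92202.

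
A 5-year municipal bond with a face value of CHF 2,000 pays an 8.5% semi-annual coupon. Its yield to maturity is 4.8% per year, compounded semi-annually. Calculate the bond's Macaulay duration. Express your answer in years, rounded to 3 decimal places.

Periodic yield y = 0.024. Discount each cash flow and weight by its period:
  t   CF        PV=CF/(1+0.024)^t    t·PV
  1        85.00        83.0078        83.0078
  2        85.00        81.0623       162.1246
  3        85.00        79.1624       237.4873
  4        85.00        77.3070       309.2282
  5        85.00        75.4952       377.4758
  6        85.00        73.7257       442.3545
  7        85.00        71.9978       503.9846
  8        85.00        70.3104       562.4828
  9        85.00        68.6625       617.9621
  10    2,085.00     1,644.7750    16,447.7499
  Σ                  2,325.5061    19,743.8576
Price P = Σ PV = 2,325.5061.
Macaulay duration = Σ(t·PV) / P = 19,743.8576 / 2,325.5061 = 8.49013 half-year periods.
In years: 8.49013 / 2 = 4.24507 years.

4.245 years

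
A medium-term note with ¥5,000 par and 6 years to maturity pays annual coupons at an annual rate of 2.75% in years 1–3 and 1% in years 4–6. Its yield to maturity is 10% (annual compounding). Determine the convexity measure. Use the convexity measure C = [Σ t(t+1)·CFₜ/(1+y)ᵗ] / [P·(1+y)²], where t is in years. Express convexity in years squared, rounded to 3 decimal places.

With y = 0.1:
  t   CF        PV=CF/(1+0.1)^t    t·PV        t(t+1)·PV
  1       137.50       125.0000       125.0000         250.0000
  2       137.50       113.6364       227.2727         681.8182
  3       137.50       103.3058       309.9174       1,239.6694
  4        50.00        34.1507       136.6027         683.0135
  5        50.00        31.0461       155.2303         931.3820
  6     5,050.00     2,850.5933    17,103.5601     119,724.9206
  Σ                  3,257.7322    18,057.5832     123,510.8036
P = 3,257.7322.
Convexity = Σ t(t+1)·PV / [P·(1+y)²] = 123,510.8036 / (3,257.7322 × 1.210000) = 31.33316.

31.333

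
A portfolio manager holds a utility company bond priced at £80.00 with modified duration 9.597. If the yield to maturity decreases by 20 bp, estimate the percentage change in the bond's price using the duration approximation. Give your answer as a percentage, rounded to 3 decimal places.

+1.919%

Duration approximation: ΔP/P ≈ -D_mod · Δy = -9.597 × (-0.002) = +0.019194.
As a percentage: +1.9194%.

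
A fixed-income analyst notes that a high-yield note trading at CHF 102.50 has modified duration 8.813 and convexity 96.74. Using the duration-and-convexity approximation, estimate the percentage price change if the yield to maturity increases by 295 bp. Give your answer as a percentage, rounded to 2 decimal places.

Duration effect: -D_mod·Δy = -8.813 × (+0.0295) = -0.2599835
Convexity effect: ½·C·(Δy)² = 0.5 × 96.74 × (0.0295)² = +0.0420939925
ΔP/P ≈ -0.2599835 + 0.0420939925 = -0.2178895075
= -21.78895075%.

-21.79%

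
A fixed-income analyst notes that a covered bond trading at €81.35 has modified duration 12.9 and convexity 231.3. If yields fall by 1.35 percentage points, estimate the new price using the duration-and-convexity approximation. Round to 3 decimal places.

Duration effect: -D_mod·Δy = -12.9 × (-0.0135) = +0.174150
Convexity effect: ½·C·(Δy)² = 0.5 × 231.3 × (-0.0135)² = +0.0210772125
ΔP/P ≈ +0.174150 + 0.0210772125 = +0.1952272125
New price ≈ 81.35 × (1 + 0.1952272125) = 97.231733736875.

€97.232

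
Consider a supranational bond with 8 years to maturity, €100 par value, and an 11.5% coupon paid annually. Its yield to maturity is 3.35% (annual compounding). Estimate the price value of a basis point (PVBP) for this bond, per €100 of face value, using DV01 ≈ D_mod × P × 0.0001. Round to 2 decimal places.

€0.09

Periodic yield y = 0.0335.
  t   CF        PV=CF/(1+0.0335)^t    t·PV
  1        11.50        11.1272        11.1272
  2        11.50        10.7666        21.5331
  3        11.50        10.4176        31.2527
  4        11.50        10.0799        40.3196
  5        11.50         9.7532        48.7658
  6        11.50         9.4370        56.6221
  7        11.50         9.1311        63.9179
  8       111.50        85.6626       685.3004
  Σ                    156.3751       958.8389
P = 156.3751; D_Mac = 6.13166 yrs; D_mod = 5.93291 yrs.
DV01 ≈ 5.93291 × 156.3751 × 0.0001 = 0.092776.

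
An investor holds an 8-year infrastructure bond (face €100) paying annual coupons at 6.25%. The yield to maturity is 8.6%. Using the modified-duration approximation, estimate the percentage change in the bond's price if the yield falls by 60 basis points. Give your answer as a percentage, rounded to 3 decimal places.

Periodic yield y = 0.086. Modified duration first:
  t   CF        PV=CF/(1+0.086)^t    t·PV
  1         6.25         5.7551         5.7551
  2         6.25         5.2993        10.5986
  3         6.25         4.8797        14.6390
  4         6.25         4.4933        17.9730
  5         6.25         4.1374        20.6872
  6         6.25         3.8098        22.8587
  7         6.25         3.5081        24.5567
  8       106.25        54.9149       439.3193
  Σ                     86.7975       556.3876
P = 86.7975; D_Mac = 6.41018 yrs; D_mod = 6.41018/(1+0.086) = 5.90256 yrs.
ΔP/P ≈ -D_mod · Δy = -5.90256 × (-0.006) = +0.035415 = +3.5415%.

+3.542%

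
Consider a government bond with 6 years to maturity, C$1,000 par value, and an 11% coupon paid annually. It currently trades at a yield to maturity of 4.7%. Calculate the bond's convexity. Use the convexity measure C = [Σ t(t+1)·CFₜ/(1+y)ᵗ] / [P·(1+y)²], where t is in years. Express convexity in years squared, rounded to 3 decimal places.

28.830

With y = 0.047:
  t   CF        PV=CF/(1+0.047)^t    t·PV        t(t+1)·PV
  1       110.00       105.0621       105.0621         210.1242
  2       110.00       100.3458       200.6917         602.0750
  3       110.00        95.8413       287.5239       1,150.0955
  4       110.00        91.5390       366.1558       1,830.7791
  5       110.00        87.4298       437.1488       2,622.8927
  6     1,110.00       842.6416     5,055.8495      35,390.9466
  Σ                  1,322.8595     6,452.4317      41,806.9131
P = 1,322.8595.
Convexity = Σ t(t+1)·PV / [P·(1+y)²] = 41,806.9131 / (1,322.8595 × 1.096209) = 28.82976.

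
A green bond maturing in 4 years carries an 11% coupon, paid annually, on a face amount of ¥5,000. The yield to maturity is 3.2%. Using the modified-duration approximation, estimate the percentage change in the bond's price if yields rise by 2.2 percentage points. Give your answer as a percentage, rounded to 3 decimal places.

-7.491%

Periodic yield y = 0.032. Modified duration first:
  t   CF        PV=CF/(1+0.032)^t    t·PV
  1       550.00       532.9457       532.9457
  2       550.00       516.4203     1,032.8406
  3       550.00       500.4073     1,501.2218
  4     5,550.00     4,892.9885    19,571.9540
  Σ                  6,442.7618    22,638.9620
P = 6,442.7618; D_Mac = 3.51386 yrs; D_mod = 3.51386/(1+0.032) = 3.40490 yrs.
ΔP/P ≈ -D_mod · Δy = -3.40490 × (+0.022) = -0.074908 = -7.4908%.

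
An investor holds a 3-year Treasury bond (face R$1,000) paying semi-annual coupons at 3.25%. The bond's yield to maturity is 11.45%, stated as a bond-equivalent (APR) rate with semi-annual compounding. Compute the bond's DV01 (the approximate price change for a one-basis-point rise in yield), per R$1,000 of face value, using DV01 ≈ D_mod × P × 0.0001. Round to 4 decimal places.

R$0.2159

Periodic yield y = 0.05725.
  t   CF        PV=CF/(1+0.05725)^t    t·PV
  1        16.25        15.3701        15.3701
  2        16.25        14.5378        29.0756
  3        16.25        13.7506        41.2517
  4        16.25        13.0060        52.0239
  5        16.25        12.3017        61.5085
  6     1,016.25       727.6699     4,366.0192
  Σ                    796.6359     4,565.2489
P = 796.6359; D_Mac = 5.73066 half-year periods = 2.86533 yrs; D_mod = 2.71017 yrs.
DV01 ≈ 2.71017 × 796.6359 × 0.0001 = 0.215902.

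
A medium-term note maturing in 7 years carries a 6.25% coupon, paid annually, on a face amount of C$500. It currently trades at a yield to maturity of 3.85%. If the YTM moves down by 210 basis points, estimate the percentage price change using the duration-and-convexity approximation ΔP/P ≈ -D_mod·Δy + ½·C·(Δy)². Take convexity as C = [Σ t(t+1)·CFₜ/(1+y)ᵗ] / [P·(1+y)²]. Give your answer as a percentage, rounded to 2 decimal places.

+12.98%

With y = 0.0385:
  t   CF        PV=CF/(1+0.0385)^t    t·PV        t(t+1)·PV
  1        31.25        30.0915        30.0915          60.1830
  2        31.25        28.9759        57.9518         173.8554
  3        31.25        27.9017        83.7051         334.8203
  4        31.25        26.8673       107.4692         537.3460
  5        31.25        25.8713       129.3563         776.1377
  6        31.25        24.9121       149.4728       1,046.3098
  7       531.25       407.8058     2,854.6409      22,837.1268
  Σ                    572.4256     3,412.6875      25,765.7790
P = 572.4256; D_Mac = 5.96180 yrs; D_mod = 5.74078 yrs; C = 41.73604.
Duration effect: -5.74078 × (-0.021) = +0.120556
Convexity effect: 0.5 × 41.73604 × (-0.021)² = +0.0092028
ΔP/P ≈ +0.120556 + 0.0092028 = +0.129759 = +12.9759%.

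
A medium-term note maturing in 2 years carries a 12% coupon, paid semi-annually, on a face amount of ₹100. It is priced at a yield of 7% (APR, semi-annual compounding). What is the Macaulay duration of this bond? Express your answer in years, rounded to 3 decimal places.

1.844 years

Periodic yield y = 0.035. Discount each cash flow and weight by its period:
  t   CF        PV=CF/(1+0.035)^t    t·PV
  1         6.00         5.7971         5.7971
  2         6.00         5.6011        11.2021
  3         6.00         5.4117        16.2350
  4       106.00        92.3729       369.4915
  Σ                    109.1827       402.7257
Price P = Σ PV = 109.1827.
Macaulay duration = Σ(t·PV) / P = 402.7257 / 109.1827 = 3.68855 half-year periods.
In years: 3.68855 / 2 = 1.84427 years.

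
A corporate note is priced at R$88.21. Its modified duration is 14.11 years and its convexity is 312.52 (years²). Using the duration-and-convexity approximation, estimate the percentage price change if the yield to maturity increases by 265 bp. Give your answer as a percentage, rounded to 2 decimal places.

-26.42%

Duration effect: -D_mod·Δy = -14.11 × (+0.0265) = -0.373915
Convexity effect: ½·C·(Δy)² = 0.5 × 312.52 × (0.0265)² = +0.109733585
ΔP/P ≈ -0.373915 + 0.109733585 = -0.264181415
= -26.4181415%.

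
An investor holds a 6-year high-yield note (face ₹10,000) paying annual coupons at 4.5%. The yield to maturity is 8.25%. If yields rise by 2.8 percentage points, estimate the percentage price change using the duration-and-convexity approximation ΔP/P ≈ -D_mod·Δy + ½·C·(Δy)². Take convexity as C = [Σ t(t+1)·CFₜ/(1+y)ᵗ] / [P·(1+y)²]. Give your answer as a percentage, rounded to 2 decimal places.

-12.56%

With y = 0.0825:
  t   CF        PV=CF/(1+0.0825)^t    t·PV        t(t+1)·PV
  1       450.00       415.7044       415.7044         831.4088
  2       450.00       384.0225       768.0451       2,304.1352
  3       450.00       354.7552     1,064.2657       4,257.0627
  4       450.00       327.7185     1,310.8738       6,554.3690
  5       450.00       302.7422     1,513.7111       9,082.2665
  6    10,450.00     6,494.5469    38,967.2817     272,770.9716
  Σ                  8,279.4898    44,039.8817     295,800.2138
P = 8,279.4898; D_Mac = 5.31915 yrs; D_mod = 4.91377 yrs; C = 30.48871.
Duration effect: -4.91377 × (+0.028) = -0.137586
Convexity effect: 0.5 × 30.48871 × (0.028)² = +0.0119516
ΔP/P ≈ -0.137586 + 0.0119516 = -0.125634 = -12.5634%.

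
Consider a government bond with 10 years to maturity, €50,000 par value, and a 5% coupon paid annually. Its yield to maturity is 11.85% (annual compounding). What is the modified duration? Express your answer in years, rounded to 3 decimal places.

Periodic yield y = 0.1185. First find Macaulay duration:
  t   CF        PV=CF/(1+0.1185)^t    t·PV
  1     2,500.00     2,235.1363     2,235.1363
  2     2,500.00     1,998.3338     3,996.6676
  3     2,500.00     1,786.6194     5,359.8582
  4     2,500.00     1,597.3352     6,389.3407
  5     2,500.00     1,428.1048     7,140.5238
  6     2,500.00     1,276.8035     7,660.8212
  7     2,500.00     1,141.5320     7,990.7240
  8     2,500.00     1,020.5919     8,164.7349
  9     2,500.00       912.4648     8,212.1831
  10   52,500.00    17,131.6589   171,316.5891
  Σ                 30,528.5806   228,466.5789
P = 30,528.5806; Macaulay duration = 228,466.5789 / 30,528.5806 = 7.48369 years.
Modified duration = D_Mac / (1 + y) = 7.48369 / 1.1185 = 6.69083 years.

6.691 years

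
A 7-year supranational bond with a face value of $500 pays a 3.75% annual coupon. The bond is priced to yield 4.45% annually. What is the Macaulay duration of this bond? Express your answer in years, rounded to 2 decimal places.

6.27 years

Periodic yield y = 0.0445. Discount each cash flow and weight by its year:
  t   CF        PV=CF/(1+0.0445)^t    t·PV
  1        18.75        17.9512        17.9512
  2        18.75        17.1864        34.3728
  3        18.75        16.4542        49.3625
  4        18.75        15.7532        63.0126
  5        18.75        15.0820        75.4100
  6        18.75        14.4394        86.6367
  7       518.75       382.4714     2,677.3000
  Σ                    479.3378     3,004.0458
Price P = Σ PV = 479.3378.
Macaulay duration = Σ(t·PV) / P = 3,004.0458 / 479.3378 = 6.26708 years.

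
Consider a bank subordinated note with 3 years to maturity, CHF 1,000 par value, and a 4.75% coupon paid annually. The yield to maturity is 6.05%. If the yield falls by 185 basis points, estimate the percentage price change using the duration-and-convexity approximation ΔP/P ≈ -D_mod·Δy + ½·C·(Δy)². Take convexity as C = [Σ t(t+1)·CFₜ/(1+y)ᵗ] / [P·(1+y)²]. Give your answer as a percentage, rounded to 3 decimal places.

+5.167%

With y = 0.0605:
  t   CF        PV=CF/(1+0.0605)^t    t·PV        t(t+1)·PV
  1        47.50        44.7902        44.7902          89.5804
  2        47.50        42.2350        84.4700         253.4099
  3     1,047.50       878.2578     2,634.7734      10,539.0935
  Σ                    965.2830     2,764.0335      10,882.0838
P = 965.2830; D_Mac = 2.86344 yrs; D_mod = 2.70009 yrs; C = 10.02389.
Duration effect: -2.70009 × (-0.0185) = +0.049952
Convexity effect: 0.5 × 10.02389 × (-0.0185)² = +0.0017153
ΔP/P ≈ +0.049952 + 0.0017153 = +0.051667 = +5.1667%.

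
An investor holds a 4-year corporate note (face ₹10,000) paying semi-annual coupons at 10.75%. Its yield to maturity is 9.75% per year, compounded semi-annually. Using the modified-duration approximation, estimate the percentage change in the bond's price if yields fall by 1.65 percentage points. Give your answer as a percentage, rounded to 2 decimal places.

Periodic yield y = 0.04875. Modified duration first:
  t   CF        PV=CF/(1+0.04875)^t    t·PV
  1       537.50       512.5149       512.5149
  2       537.50       488.6912       977.3824
  3       537.50       465.9749     1,397.9248
  4       537.50       444.3146     1,777.2584
  5       537.50       423.6611     2,118.3055
  6       537.50       403.9677     2,423.8061
  7       537.50       385.1897     2,696.3278
  8    10,537.50     7,200.4858    57,603.8862
  Σ                 10,324.7999    69,507.4061
P = 10,324.7999; D_Mac = 6.73208 half-year periods = 3.36604 yrs; D_mod = 3.36604/(1+0.04875) = 3.20957 yrs.
ΔP/P ≈ -D_mod · Δy = -3.20957 × (-0.0165) = +0.052958 = +5.2958%.

+5.30%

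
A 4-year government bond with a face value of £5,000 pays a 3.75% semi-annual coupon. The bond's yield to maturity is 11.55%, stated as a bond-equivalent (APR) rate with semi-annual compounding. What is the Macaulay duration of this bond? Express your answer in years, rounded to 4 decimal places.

3.7051 years

Periodic yield y = 0.05775. Discount each cash flow and weight by its period:
  t   CF        PV=CF/(1+0.05775)^t    t·PV
  1        93.75        88.6315        88.6315
  2        93.75        83.7925       167.5850
  3        93.75        79.2177       237.6531
  4        93.75        74.8926       299.5706
  5        93.75        70.8037       354.0186
  6        93.75        66.9381       401.6283
  7        93.75        63.2834       442.9840
  8     5,093.75     3,250.6735    26,005.3882
  Σ                  3,778.2331    27,997.4594
Price P = Σ PV = 3,778.2331.
Macaulay duration = Σ(t·PV) / P = 27,997.4594 / 3,778.2331 = 7.41020 half-year periods.
In years: 7.41020 / 2 = 3.70510 years.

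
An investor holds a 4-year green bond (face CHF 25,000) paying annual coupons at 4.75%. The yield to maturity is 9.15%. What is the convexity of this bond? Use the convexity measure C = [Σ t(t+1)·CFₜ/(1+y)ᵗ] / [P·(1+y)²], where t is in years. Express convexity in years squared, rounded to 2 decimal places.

With y = 0.0915:
  t   CF        PV=CF/(1+0.0915)^t    t·PV        t(t+1)·PV
  1     1,187.50     1,087.9524     1,087.9524       2,175.9047
  2     1,187.50       996.7498     1,993.4995       5,980.4985
  3     1,187.50       913.1926     2,739.5779      10,958.3116
  4    26,187.50    18,450.1151    73,800.4605     369,002.3023
  Σ                 21,448.0099    79,621.4902     388,117.0171
P = 21,448.0099.
Convexity = Σ t(t+1)·PV / [P·(1+y)²] = 388,117.0171 / (21,448.0099 × 1.191372) = 15.18897.

15.19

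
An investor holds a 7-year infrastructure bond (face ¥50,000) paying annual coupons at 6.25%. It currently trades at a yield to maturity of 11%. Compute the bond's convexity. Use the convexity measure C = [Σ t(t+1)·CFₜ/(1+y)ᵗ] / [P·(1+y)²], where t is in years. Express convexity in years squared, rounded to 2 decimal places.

34.47

With y = 0.11:
  t   CF        PV=CF/(1+0.11)^t    t·PV        t(t+1)·PV
  1     3,125.00     2,815.3153     2,815.3153       5,630.6306
  2     3,125.00     2,536.3201     5,072.6402      15,217.9206
  3     3,125.00     2,284.9731     6,854.9192      27,419.6768
  4     3,125.00     2,058.5343     8,234.1372      41,170.6859
  5     3,125.00     1,854.5354     9,272.6770      55,636.0620
  6     3,125.00     1,670.7526    10,024.5157      70,171.6097
  7    53,125.00    25,588.1031   179,116.7216   1,432,933.7724
  Σ                 38,808.5339   221,390.9261   1,648,180.3581
P = 38,808.5339.
Convexity = Σ t(t+1)·PV / [P·(1+y)²] = 1,648,180.3581 / (38,808.5339 × 1.232100) = 34.46923.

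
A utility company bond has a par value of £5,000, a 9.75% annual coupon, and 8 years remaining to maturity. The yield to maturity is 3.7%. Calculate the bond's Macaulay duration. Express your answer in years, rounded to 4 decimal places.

6.2634 years

Periodic yield y = 0.037. Discount each cash flow and weight by its year:
  t   CF        PV=CF/(1+0.037)^t    t·PV
  1       487.50       470.1061       470.1061
  2       487.50       453.3328       906.6655
  3       487.50       437.1579     1,311.4738
  4       487.50       421.5602     1,686.2408
  5       487.50       406.5190     2,032.5950
  6       487.50       392.0145     2,352.0867
  7       487.50       378.0274     2,646.1921
  8     5,487.50     4,103.4059    32,827.2475
  Σ                  7,062.1238    44,232.6074
Price P = Σ PV = 7,062.1238.
Macaulay duration = Σ(t·PV) / P = 44,232.6074 / 7,062.1238 = 6.26336 years.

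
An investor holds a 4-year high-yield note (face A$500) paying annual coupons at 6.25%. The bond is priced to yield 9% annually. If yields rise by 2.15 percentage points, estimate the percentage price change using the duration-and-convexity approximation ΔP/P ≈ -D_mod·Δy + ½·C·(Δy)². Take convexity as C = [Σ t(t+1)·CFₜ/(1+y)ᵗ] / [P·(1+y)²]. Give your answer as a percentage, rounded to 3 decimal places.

With y = 0.09:
  t   CF        PV=CF/(1+0.09)^t    t·PV        t(t+1)·PV
  1        31.25        28.6697        28.6697          57.3394
  2        31.25        26.3025        52.6050         157.8150
  3        31.25        24.1307        72.3922         289.5688
  4       531.25       376.3509     1,505.4036       7,527.0179
  Σ                    455.4539     1,659.0705       8,031.7411
P = 455.4539; D_Mac = 3.64268 yrs; D_mod = 3.34190 yrs; C = 14.84268.
Duration effect: -3.34190 × (+0.0215) = -0.071851
Convexity effect: 0.5 × 14.84268 × (0.0215)² = +0.0034305
ΔP/P ≈ -0.071851 + 0.0034305 = -0.068420 = -6.8420%.

-6.842%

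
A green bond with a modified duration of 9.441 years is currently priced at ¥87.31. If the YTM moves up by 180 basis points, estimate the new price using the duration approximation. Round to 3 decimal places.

Duration approximation: ΔP/P ≈ -D_mod · Δy = -9.441 × (+0.018) = -0.169938.
New price ≈ 87.31 × (1 - 0.169938) = 72.47271322.

¥72.473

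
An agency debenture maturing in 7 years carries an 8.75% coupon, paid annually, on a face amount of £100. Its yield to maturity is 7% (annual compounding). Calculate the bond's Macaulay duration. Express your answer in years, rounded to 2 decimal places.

Periodic yield y = 0.07. Discount each cash flow and weight by its year:
  t   CF        PV=CF/(1+0.07)^t    t·PV
  1         8.75         8.1776         8.1776
  2         8.75         7.6426        15.2852
  3         8.75         7.1426        21.4278
  4         8.75         6.6753        26.7013
  5         8.75         6.2386        31.1931
  6         8.75         5.8305        34.9830
  7       108.75        67.7240       474.0682
  Σ                    109.4313       611.8363
Price P = Σ PV = 109.4313.
Macaulay duration = Σ(t·PV) / P = 611.8363 / 109.4313 = 5.59106 years.

5.59 years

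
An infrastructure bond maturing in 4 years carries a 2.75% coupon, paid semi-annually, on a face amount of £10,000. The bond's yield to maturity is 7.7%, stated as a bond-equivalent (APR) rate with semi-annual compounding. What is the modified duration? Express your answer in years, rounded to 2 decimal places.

3.65 years

Periodic yield y = 0.0385. First find Macaulay duration:
  t   CF        PV=CF/(1+0.0385)^t    t·PV
  1       137.50       132.4025       132.4025
  2       137.50       127.4940       254.9880
  3       137.50       122.7674       368.3023
  4       137.50       118.2161       472.8645
  5       137.50       113.8335       569.1676
  6       137.50       109.6134       657.6805
  7       137.50       105.5497       738.8482
  8    10,137.50     7,493.3990    59,947.1923
  Σ                  8,323.2758    63,141.4459
P = 8,323.2758; Macaulay duration = 63,141.4459 / 8,323.2758 = 7.58613 half-year periods = 3.79306 years.
Modified duration = D_Mac / (1 + y) = 3.79306 / 1.0385 = 3.65245 years.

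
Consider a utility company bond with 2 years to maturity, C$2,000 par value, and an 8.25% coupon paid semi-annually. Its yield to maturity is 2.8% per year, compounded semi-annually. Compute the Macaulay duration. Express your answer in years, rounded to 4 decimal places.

Periodic yield y = 0.014. Discount each cash flow and weight by its period:
  t   CF        PV=CF/(1+0.014)^t    t·PV
  1        82.50        81.3609        81.3609
  2        82.50        80.2376       160.4752
  3        82.50        79.1298       237.3894
  4     2,082.50     1,969.8502     7,879.4006
  Σ                  2,210.5785     8,358.6262
Price P = Σ PV = 2,210.5785.
Macaulay duration = Σ(t·PV) / P = 8,358.6262 / 2,210.5785 = 3.78119 half-year periods.
In years: 3.78119 / 2 = 1.89060 years.

1.8906 years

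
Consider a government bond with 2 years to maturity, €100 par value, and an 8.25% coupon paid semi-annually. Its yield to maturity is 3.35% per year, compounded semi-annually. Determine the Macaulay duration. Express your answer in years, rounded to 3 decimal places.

Periodic yield y = 0.01675. Discount each cash flow and weight by its period:
  t   CF        PV=CF/(1+0.01675)^t    t·PV
  1        4.125         4.0570         4.0570
  2        4.125         3.9902         7.9804
  3        4.125         3.9245        11.7734
  4      104.125        97.4313       389.7250
  Σ                    109.4030       413.5359
Price P = Σ PV = 109.4030.
Macaulay duration = Σ(t·PV) / P = 413.5359 / 109.4030 = 3.77993 half-year periods.
In years: 3.77993 / 2 = 1.88997 years.

1.890 years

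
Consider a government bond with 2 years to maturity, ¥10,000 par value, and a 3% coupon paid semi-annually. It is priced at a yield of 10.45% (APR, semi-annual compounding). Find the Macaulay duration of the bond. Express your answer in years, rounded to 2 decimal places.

Periodic yield y = 0.05225. Discount each cash flow and weight by its period:
  t   CF        PV=CF/(1+0.05225)^t    t·PV
  1       150.00       142.5517       142.5517
  2       150.00       135.4732       270.9464
  3       150.00       128.7462       386.2386
  4    10,150.00     8,279.2368    33,116.9472
  Σ                  8,686.0079    33,916.6839
Price P = Σ PV = 8,686.0079.
Macaulay duration = Σ(t·PV) / P = 33,916.6839 / 8,686.0079 = 3.90475 half-year periods.
In years: 3.90475 / 2 = 1.95237 years.

1.95 years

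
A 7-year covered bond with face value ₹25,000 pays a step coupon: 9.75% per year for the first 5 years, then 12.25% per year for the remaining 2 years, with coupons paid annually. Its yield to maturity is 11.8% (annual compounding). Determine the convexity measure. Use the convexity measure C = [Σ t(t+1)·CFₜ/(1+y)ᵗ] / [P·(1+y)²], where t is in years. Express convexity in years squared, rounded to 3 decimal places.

With y = 0.118:
  t   CF        PV=CF/(1+0.118)^t    t·PV        t(t+1)·PV
  1     2,437.50     2,180.2326     2,180.2326       4,360.4651
  2     2,437.50     1,950.1186     3,900.2371      11,700.7114
  3     2,437.50     1,744.2921     5,232.8763      20,931.5052
  4     2,437.50     1,560.1897     6,240.7589      31,203.7943
  5     2,437.50     1,395.5185     6,977.5926      41,865.5558
  6     3,062.50     1,568.2860     9,409.7162      65,868.0136
  7    28,062.50    12,853.8650    89,977.0548     719,816.4386
  Σ                 23,252.5025   123,918.4685     895,746.4840
P = 23,252.5025.
Convexity = Σ t(t+1)·PV / [P·(1+y)²] = 895,746.4840 / (23,252.5025 × 1.249924) = 30.81994.

30.820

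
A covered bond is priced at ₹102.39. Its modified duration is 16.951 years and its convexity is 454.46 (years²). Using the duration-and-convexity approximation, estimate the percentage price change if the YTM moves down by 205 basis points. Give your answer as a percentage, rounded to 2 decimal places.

+44.30%

Duration effect: -D_mod·Δy = -16.951 × (-0.0205) = +0.3474955
Convexity effect: ½·C·(Δy)² = 0.5 × 454.46 × (-0.0205)² = +0.0954934075
ΔP/P ≈ +0.3474955 + 0.0954934075 = +0.4429889075
= +44.29889075%.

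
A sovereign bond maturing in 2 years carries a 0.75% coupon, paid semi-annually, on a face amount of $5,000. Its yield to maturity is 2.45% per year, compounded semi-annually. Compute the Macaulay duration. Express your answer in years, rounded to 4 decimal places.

1.9886 years

Periodic yield y = 0.01225. Discount each cash flow and weight by its period:
  t   CF        PV=CF/(1+0.01225)^t    t·PV
  1        18.75        18.5231        18.5231
  2        18.75        18.2989        36.5979
  3        18.75        18.0775        54.2324
  4     5,018.75     4,780.1819    19,120.7275
  Σ                  4,835.0814    19,230.0809
Price P = Σ PV = 4,835.0814.
Macaulay duration = Σ(t·PV) / P = 19,230.0809 / 4,835.0814 = 3.97720 half-year periods.
In years: 3.97720 / 2 = 1.98860 years.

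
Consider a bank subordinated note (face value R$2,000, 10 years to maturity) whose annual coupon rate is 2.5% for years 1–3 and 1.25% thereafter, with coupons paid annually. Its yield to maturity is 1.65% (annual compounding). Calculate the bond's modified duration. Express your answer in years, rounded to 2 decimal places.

Periodic yield y = 0.0165. First find Macaulay duration:
  t   CF        PV=CF/(1+0.0165)^t    t·PV
  1        50.00        49.1884        49.1884
  2        50.00        48.3900        96.7799
  3        50.00        47.6045       142.8134
  4        25.00        23.4159        93.6635
  5        25.00        23.0358       115.1789
  6        25.00        22.6619       135.9712
  7        25.00        22.2940       156.0581
  8        25.00        21.9321       175.4571
  9        25.00        21.5761       194.1852
  10    2,025.00     1,719.2982    17,192.9816
  Σ                  1,999.3968    18,352.2774
P = 1,999.3968; Macaulay duration = 18,352.2774 / 1,999.3968 = 9.17891 years.
Modified duration = D_Mac / (1 + y) = 9.17891 / 1.0165 = 9.02991 years.

9.03 years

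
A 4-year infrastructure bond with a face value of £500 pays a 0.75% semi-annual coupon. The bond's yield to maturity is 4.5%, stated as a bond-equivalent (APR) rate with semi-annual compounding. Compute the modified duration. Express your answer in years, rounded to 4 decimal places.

Periodic yield y = 0.0225. First find Macaulay duration:
  t   CF        PV=CF/(1+0.0225)^t    t·PV
  1        1.875         1.8337         1.8337
  2        1.875         1.7934         3.5868
  3        1.875         1.7539         5.2618
  4        1.875         1.7153         6.8613
  5        1.875         1.6776         8.3879
  6        1.875         1.6407         9.8440
  7        1.875         1.6046        11.2320
  8      501.875       420.0384     3,360.3075
  Σ                    432.0576     3,407.3150
P = 432.0576; Macaulay duration = 3,407.3150 / 432.0576 = 7.88625 half-year periods = 3.94313 years.
Modified duration = D_Mac / (1 + y) = 3.94313 / 1.0225 = 3.85636 years.

3.8564 years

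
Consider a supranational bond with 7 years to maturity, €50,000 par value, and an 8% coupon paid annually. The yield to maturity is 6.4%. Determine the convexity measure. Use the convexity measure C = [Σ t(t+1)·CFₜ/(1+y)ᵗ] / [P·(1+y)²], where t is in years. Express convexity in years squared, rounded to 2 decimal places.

37.24

With y = 0.064:
  t   CF        PV=CF/(1+0.064)^t    t·PV        t(t+1)·PV
  1     4,000.00     3,759.3985     3,759.3985       7,518.7970
  2     4,000.00     3,533.2693     7,066.5385      21,199.6156
  3     4,000.00     3,320.7418     9,962.2254      39,848.9015
  4     4,000.00     3,120.9979    12,483.9917      62,419.9584
  5     4,000.00     2,933.2687    14,666.3436      87,998.0617
  6     4,000.00     2,756.8315    16,540.9890     115,786.9233
  7    54,000.00    34,978.5953   244,850.1668   1,958,801.3340
  Σ                 54,403.1030   309,329.6535   2,293,573.5915
P = 54,403.1030.
Convexity = Σ t(t+1)·PV / [P·(1+y)²] = 2,293,573.5915 / (54,403.1030 × 1.132096) = 37.23966.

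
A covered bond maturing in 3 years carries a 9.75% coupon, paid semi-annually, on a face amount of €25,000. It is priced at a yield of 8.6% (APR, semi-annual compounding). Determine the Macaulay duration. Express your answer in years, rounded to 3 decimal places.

2.678 years

Periodic yield y = 0.043. Discount each cash flow and weight by its period:
  t   CF        PV=CF/(1+0.043)^t    t·PV
  1     1,218.75     1,168.5043     1,168.5043
  2     1,218.75     1,120.3301     2,240.6602
  3     1,218.75     1,074.1420     3,222.4260
  4     1,218.75     1,029.8581     4,119.4325
  5     1,218.75       987.3999     4,936.9996
  6    26,218.75    20,366.0184   122,196.1104
  Σ                 25,746.2529   137,884.1331
Price P = Σ PV = 25,746.2529.
Macaulay duration = Σ(t·PV) / P = 137,884.1331 / 25,746.2529 = 5.35550 half-year periods.
In years: 5.35550 / 2 = 2.67775 years.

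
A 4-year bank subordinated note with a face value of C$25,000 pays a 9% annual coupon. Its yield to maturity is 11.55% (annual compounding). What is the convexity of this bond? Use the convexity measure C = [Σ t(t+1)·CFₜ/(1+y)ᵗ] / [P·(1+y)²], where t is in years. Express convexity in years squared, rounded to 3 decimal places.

With y = 0.1155:
  t   CF        PV=CF/(1+0.1155)^t    t·PV        t(t+1)·PV
  1     2,250.00     2,017.0327     2,017.0327       4,034.0654
  2     2,250.00     1,808.1871     3,616.3742      10,849.1227
  3     2,250.00     1,620.9656     4,862.8968      19,451.5870
  4    27,250.00    17,599.0088    70,396.0351     351,980.1757
  Σ                 23,045.1942    80,892.3388     386,314.9509
P = 23,045.1942.
Convexity = Σ t(t+1)·PV / [P·(1+y)²] = 386,314.9509 / (23,045.1942 × 1.244340) = 13.47169.

13.472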